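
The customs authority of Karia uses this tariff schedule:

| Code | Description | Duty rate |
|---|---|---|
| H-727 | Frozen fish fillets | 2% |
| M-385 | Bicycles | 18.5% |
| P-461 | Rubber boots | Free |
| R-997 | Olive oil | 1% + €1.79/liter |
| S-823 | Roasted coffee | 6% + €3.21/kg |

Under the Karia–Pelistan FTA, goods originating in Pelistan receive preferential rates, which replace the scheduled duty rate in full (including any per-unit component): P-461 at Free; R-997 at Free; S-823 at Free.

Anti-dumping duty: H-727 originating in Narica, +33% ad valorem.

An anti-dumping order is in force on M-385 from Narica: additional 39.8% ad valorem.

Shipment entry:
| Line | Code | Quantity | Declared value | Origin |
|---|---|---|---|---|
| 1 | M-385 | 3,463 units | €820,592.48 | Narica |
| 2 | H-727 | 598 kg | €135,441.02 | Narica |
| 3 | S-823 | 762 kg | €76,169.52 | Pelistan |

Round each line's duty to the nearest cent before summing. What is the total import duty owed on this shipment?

Line 1 (M-385, Narica, 3,463 units, €820,592.48):
Base rate for M-385 is 18.5%.
Additional duty on M-385 from Narica: +39.8%. Applied ad valorem rate: 18.5% + 39.8% = 58.3%.
Duty = €820,592.48 × 58.3% = €478,405.42.
Line 2 (H-727, Narica, 598 kg, €135,441.02):
Base rate for H-727 is 2%.
Additional duty on H-727 from Narica: +33%. Applied ad valorem rate: 2% + 33% = 35%.
Duty = €135,441.02 × 35% = €47,404.36.
Line 3 (S-823, Pelistan, 762 kg, €76,169.52):
Base rate for S-823 is 6% + €3.21/kg.
Origin Pelistan qualifies under the Karia–Pelistan agreement and S-823 is covered: preferential rate Free applies instead.
Duty = €76,169.52 × 0% = €0.00.
Total = €478,405.42 + €47,404.36 + €0.00 = €525,809.78.

€525,809.78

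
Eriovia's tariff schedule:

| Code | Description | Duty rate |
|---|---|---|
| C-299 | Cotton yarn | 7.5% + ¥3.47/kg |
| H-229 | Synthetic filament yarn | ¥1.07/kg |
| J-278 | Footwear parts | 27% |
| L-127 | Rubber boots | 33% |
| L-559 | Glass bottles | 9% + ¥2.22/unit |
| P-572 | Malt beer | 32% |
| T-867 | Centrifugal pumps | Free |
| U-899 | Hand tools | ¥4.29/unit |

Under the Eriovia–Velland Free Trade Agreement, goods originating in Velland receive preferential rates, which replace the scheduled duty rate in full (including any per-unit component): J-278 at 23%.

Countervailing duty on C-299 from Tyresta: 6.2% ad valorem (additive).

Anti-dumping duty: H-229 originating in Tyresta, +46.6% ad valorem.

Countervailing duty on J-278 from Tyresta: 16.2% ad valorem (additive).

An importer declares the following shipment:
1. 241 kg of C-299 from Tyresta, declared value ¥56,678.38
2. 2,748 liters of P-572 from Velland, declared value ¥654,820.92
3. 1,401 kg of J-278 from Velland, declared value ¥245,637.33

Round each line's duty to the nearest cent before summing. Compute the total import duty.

Line 1 (C-299, Tyresta, 241 kg, ¥56,678.38):
Base rate for C-299 is 7.5% + ¥3.47/kg.
Additional duty on C-299 from Tyresta: +6.2%. Applied ad valorem rate: 7.5% + 6.2% = 13.7%.
Duty = ¥56,678.38 × 13.7% + 241 × ¥3.47 = ¥8,601.21.
Line 2 (P-572, Velland, 2,748 liters, ¥654,820.92):
Base rate for P-572 is 32%.
Origin Velland is the FTA partner but P-572 is not on the preference list; base rate stands.
Duty = ¥654,820.92 × 32% = ¥209,542.69.
Line 3 (J-278, Velland, 1,401 kg, ¥245,637.33):
Base rate for J-278 is 27%.
Origin Velland qualifies under the Eriovia–Velland agreement and J-278 is covered: preferential rate 23% applies instead.
The additional-duty order on J-278 targets Tyresta, not Velland; it does not apply.
Duty = ¥245,637.33 × 23% = ¥56,496.59.
Total = ¥8,601.21 + ¥209,542.69 + ¥56,496.59 = ¥274,640.49.

¥274,640.49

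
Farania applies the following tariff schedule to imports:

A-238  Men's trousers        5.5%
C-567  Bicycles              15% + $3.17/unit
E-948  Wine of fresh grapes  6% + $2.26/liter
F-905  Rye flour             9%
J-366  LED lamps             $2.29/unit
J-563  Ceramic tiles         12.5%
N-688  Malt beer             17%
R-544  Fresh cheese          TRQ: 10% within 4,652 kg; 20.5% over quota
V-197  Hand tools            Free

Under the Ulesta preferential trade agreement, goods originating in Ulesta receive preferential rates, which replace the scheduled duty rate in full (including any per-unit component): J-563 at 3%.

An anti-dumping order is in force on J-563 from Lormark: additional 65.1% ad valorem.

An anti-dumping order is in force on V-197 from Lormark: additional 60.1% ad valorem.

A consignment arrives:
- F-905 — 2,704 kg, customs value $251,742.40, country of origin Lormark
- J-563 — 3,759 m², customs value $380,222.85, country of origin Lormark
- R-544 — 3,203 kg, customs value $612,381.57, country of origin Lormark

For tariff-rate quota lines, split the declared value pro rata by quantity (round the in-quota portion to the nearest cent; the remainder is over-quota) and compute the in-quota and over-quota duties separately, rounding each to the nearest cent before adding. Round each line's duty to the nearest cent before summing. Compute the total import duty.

Line 1 (F-905, Lormark, 2,704 kg, $251,742.40):
Base rate for F-905 is 9%.
Duty = $251,742.40 × 9% = $22,656.82.
Line 2 (J-563, Lormark, 3,759 m², $380,222.85):
Base rate for J-563 is 12.5%.
J-563 has an FTA preferential rate, but origin Lormark is not Ulesta; base rate stands.
Additional duty on J-563 from Lormark: +65.1%. Applied ad valorem rate: 12.5% + 65.1% = 77.6%.
Duty = $380,222.85 × 77.6% = $295,052.93.
Line 3 (R-544, Lormark, 3,203 kg, $612,381.57):
Code R-544 is under a tariff-rate quota (threshold 4,652 kg). Quantity 3,203 kg is within the quota, so the in-quota rate 10% applies to the full value.
Duty = $612,381.57 × 10% = $61,238.16.
Total = $22,656.82 + $295,052.93 + $61,238.16 = $378,947.91.

$378,947.91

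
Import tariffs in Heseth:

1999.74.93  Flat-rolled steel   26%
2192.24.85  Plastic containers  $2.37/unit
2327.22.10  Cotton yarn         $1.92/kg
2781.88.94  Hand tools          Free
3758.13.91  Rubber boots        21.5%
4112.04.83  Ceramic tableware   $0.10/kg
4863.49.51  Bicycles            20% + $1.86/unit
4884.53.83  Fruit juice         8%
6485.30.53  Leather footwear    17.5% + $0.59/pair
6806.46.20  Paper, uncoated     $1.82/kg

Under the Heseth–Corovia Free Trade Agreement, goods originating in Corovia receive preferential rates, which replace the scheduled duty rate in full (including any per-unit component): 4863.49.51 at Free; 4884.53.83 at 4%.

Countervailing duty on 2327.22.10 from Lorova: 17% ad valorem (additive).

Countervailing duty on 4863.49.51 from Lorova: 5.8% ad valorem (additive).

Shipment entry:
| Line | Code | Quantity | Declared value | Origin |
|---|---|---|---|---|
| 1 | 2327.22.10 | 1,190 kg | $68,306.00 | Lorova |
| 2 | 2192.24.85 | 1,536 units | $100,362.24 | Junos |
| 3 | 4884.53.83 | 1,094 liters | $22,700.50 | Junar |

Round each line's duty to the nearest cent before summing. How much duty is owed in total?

$19,353.18

Line 1 (2327.22.10, Lorova, 1,190 kg, $68,306.00):
Base rate for 2327.22.10 is $1.92/kg.
Additional duty on 2327.22.10 from Lorova: +17% ad valorem. Applied ad valorem rate = 17%.
Duty = $68,306.00 × 17% + 1,190 × $1.92 = $13,896.82.
Line 2 (2192.24.85, Junos, 1,536 units, $100,362.24):
Base rate for 2192.24.85 is $2.37/unit.
Duty = 1,536 × $2.37 = $3,640.32.
Line 3 (4884.53.83, Junar, 1,094 liters, $22,700.50):
Base rate for 4884.53.83 is 8%.
4884.53.83 has an FTA preferential rate, but origin Junar is not Corovia; base rate stands.
Duty = $22,700.50 × 8% = $1,816.04.
Total = $13,896.82 + $3,640.32 + $1,816.04 = $19,353.18.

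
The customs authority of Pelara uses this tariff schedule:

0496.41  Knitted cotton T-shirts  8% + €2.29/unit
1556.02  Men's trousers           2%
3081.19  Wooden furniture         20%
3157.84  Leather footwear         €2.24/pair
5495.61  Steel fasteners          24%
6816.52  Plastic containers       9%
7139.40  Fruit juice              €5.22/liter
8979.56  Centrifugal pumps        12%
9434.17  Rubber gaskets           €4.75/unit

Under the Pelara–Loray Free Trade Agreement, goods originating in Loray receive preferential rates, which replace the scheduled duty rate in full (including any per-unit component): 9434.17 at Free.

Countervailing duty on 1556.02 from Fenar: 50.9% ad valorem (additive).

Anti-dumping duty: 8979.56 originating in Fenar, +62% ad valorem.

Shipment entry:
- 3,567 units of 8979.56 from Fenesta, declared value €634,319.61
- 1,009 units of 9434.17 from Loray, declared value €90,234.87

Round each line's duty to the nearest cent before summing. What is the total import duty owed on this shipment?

Line 1 (8979.56, Fenesta, 3,567 units, €634,319.61):
Base rate for 8979.56 is 12%.
The additional-duty order on 8979.56 targets Fenar, not Fenesta; it does not apply.
Duty = €634,319.61 × 12% = €76,118.35.
Line 2 (9434.17, Loray, 1,009 units, €90,234.87):
Base rate for 9434.17 is €4.75/unit.
Origin Loray qualifies under the Pelara–Loray agreement and 9434.17 is covered: preferential rate Free applies instead.
Duty = €90,234.87 × 0% = €0.00.
Total = €76,118.35 + €0.00 = €76,118.35.

€76,118.35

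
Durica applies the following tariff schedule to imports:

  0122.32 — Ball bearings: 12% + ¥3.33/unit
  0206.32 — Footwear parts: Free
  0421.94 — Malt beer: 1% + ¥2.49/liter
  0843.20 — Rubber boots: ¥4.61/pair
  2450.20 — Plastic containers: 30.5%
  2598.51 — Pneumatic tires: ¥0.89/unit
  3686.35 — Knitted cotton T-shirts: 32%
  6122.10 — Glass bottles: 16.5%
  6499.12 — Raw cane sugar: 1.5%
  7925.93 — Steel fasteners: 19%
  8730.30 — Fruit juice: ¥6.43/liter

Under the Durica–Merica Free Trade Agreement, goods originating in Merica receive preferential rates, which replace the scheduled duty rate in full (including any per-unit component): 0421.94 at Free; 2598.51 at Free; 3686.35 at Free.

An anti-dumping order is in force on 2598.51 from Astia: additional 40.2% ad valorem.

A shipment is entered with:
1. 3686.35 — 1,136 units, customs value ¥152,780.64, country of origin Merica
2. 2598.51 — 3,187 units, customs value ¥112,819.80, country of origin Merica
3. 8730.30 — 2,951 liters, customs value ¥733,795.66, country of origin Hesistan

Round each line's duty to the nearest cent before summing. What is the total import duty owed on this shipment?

Line 1 (3686.35, Merica, 1,136 units, ¥152,780.64):
Base rate for 3686.35 is 32%.
Origin Merica qualifies under the Durica–Merica agreement and 3686.35 is covered: preferential rate Free applies instead.
Duty = ¥152,780.64 × 0% = ¥0.00.
Line 2 (2598.51, Merica, 3,187 units, ¥112,819.80):
Base rate for 2598.51 is ¥0.89/unit.
Origin Merica qualifies under the Durica–Merica agreement and 2598.51 is covered: preferential rate Free applies instead.
The additional-duty order on 2598.51 targets Astia, not Merica; it does not apply.
Duty = ¥112,819.80 × 0% = ¥0.00.
Line 3 (8730.30, Hesistan, 2,951 liters, ¥733,795.66):
Base rate for 8730.30 is ¥6.43/liter.
Duty = 2,951 × ¥6.43 = ¥18,974.93.
Total = ¥0.00 + ¥0.00 + ¥18,974.93 = ¥18,974.93.

¥18,974.93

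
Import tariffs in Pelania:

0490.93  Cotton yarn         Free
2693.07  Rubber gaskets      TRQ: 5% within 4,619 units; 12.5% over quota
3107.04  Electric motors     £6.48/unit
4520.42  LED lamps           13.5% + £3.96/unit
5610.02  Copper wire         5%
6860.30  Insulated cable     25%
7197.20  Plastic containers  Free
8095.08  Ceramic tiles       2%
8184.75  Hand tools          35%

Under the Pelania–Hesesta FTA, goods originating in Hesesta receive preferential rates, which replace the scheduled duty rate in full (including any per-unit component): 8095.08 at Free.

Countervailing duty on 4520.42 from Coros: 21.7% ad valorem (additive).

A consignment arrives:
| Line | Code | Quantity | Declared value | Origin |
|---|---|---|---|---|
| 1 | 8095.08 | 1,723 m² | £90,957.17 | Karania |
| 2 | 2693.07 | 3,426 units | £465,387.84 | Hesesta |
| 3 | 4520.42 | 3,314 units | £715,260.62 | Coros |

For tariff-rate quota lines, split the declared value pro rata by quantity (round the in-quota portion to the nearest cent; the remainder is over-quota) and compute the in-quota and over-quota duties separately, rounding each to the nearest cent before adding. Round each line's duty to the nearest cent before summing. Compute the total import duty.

£289,983.71

Line 1 (8095.08, Karania, 1,723 m², £90,957.17):
Base rate for 8095.08 is 2%.
8095.08 has an FTA preferential rate, but origin Karania is not Hesesta; base rate stands.
Duty = £90,957.17 × 2% = £1,819.14.
Line 2 (2693.07, Hesesta, 3,426 units, £465,387.84):
Code 2693.07 is under a tariff-rate quota (threshold 4,619 units). Quantity 3,426 units is within the quota, so the in-quota rate 5% applies to the full value.
Duty = £465,387.84 × 5% = £23,269.39.
Line 3 (4520.42, Coros, 3,314 units, £715,260.62):
Base rate for 4520.42 is 13.5% + £3.96/unit.
Additional duty on 4520.42 from Coros: +21.7%. Applied ad valorem rate: 13.5% + 21.7% = 35.2%.
Duty = £715,260.62 × 35.2% + 3,314 × £3.96 = £264,895.18.
Total = £1,819.14 + £23,269.39 + £264,895.18 = £289,983.71.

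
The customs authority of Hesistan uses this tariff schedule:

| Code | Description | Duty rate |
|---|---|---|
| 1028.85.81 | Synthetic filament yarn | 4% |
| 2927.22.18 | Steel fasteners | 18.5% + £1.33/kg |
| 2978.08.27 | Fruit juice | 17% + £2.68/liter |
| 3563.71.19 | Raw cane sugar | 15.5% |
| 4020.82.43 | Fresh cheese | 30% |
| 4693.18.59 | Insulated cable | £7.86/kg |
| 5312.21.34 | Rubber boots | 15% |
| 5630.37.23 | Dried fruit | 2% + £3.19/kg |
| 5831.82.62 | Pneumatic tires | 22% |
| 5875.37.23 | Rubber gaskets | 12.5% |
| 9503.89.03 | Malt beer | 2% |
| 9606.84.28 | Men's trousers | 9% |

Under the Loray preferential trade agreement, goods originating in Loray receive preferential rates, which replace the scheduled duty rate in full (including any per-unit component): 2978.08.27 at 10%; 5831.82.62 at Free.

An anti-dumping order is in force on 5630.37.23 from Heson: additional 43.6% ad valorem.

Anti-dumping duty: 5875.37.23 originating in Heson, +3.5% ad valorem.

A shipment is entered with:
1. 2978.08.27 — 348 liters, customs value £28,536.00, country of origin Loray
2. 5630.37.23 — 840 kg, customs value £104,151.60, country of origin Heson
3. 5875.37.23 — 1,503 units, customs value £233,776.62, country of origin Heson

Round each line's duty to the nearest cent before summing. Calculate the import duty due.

Line 1 (2978.08.27, Loray, 348 liters, £28,536.00):
Base rate for 2978.08.27 is 17% + £2.68/liter.
Origin Loray qualifies under the Hesistan–Loray agreement and 2978.08.27 is covered: preferential rate 10% applies instead.
Duty = £28,536.00 × 10% = £2,853.60.
Line 2 (5630.37.23, Heson, 840 kg, £104,151.60):
Base rate for 5630.37.23 is 2% + £3.19/kg.
Additional duty on 5630.37.23 from Heson: +43.6%. Applied ad valorem rate: 2% + 43.6% = 45.6%.
Duty = £104,151.60 × 45.6% + 840 × £3.19 = £50,172.73.
Line 3 (5875.37.23, Heson, 1,503 units, £233,776.62):
Base rate for 5875.37.23 is 12.5%.
Additional duty on 5875.37.23 from Heson: +3.5%. Applied ad valorem rate: 12.5% + 3.5% = 16%.
Duty = £233,776.62 × 16% = £37,404.26.
Total = £2,853.60 + £50,172.73 + £37,404.26 = £90,430.59.

£90,430.59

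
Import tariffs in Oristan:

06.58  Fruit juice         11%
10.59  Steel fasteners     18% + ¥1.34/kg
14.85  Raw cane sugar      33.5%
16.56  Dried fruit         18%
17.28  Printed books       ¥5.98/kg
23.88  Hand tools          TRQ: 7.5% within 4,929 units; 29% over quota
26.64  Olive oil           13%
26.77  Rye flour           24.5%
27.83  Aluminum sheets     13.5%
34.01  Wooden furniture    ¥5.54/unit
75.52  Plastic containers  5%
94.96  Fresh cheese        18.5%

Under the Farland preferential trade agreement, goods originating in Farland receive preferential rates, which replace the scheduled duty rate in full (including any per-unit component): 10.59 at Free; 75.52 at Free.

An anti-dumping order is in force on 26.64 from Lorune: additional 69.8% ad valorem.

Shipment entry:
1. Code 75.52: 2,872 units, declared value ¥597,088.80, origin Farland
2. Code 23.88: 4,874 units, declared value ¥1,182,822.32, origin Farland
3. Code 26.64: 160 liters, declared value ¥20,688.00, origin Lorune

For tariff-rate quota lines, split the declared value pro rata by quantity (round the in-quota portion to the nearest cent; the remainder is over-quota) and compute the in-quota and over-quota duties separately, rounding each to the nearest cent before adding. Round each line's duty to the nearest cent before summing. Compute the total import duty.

Line 1 (75.52, Farland, 2,872 units, ¥597,088.80):
Base rate for 75.52 is 5%.
Origin Farland qualifies under the Oristan–Farland agreement and 75.52 is covered: preferential rate Free applies instead.
Duty = ¥597,088.80 × 0% = ¥0.00.
Line 2 (23.88, Farland, 4,874 units, ¥1,182,822.32):
Code 23.88 is under a tariff-rate quota (threshold 4,929 units). Quantity 4,874 units is within the quota, so the in-quota rate 7.5% applies to the full value.
Duty = ¥1,182,822.32 × 7.5% = ¥88,711.67.
Line 3 (26.64, Lorune, 160 liters, ¥20,688.00):
Base rate for 26.64 is 13%.
Additional duty on 26.64 from Lorune: +69.8%. Applied ad valorem rate: 13% + 69.8% = 82.8%.
Duty = ¥20,688.00 × 82.8% = ¥17,129.66.
Total = ¥0.00 + ¥88,711.67 + ¥17,129.66 = ¥105,841.33.

¥105,841.33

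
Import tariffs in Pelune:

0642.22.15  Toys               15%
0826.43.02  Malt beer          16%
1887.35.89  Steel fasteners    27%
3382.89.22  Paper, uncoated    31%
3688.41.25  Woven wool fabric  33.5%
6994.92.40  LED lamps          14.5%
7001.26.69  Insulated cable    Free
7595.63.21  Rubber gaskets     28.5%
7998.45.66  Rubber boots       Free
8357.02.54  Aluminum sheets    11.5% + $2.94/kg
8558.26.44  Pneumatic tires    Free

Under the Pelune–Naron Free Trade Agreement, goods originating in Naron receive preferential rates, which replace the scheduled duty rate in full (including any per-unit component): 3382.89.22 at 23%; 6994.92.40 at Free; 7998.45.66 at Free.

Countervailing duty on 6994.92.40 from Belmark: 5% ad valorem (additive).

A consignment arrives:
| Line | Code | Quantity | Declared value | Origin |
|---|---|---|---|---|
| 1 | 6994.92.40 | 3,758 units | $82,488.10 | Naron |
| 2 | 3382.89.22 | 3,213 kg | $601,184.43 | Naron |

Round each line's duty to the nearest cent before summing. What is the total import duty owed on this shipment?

$138,272.42

Line 1 (6994.92.40, Naron, 3,758 units, $82,488.10):
Base rate for 6994.92.40 is 14.5%.
Origin Naron qualifies under the Pelune–Naron agreement and 6994.92.40 is covered: preferential rate Free applies instead.
The additional-duty order on 6994.92.40 targets Belmark, not Naron; it does not apply.
Duty = $82,488.10 × 0% = $0.00.
Line 2 (3382.89.22, Naron, 3,213 kg, $601,184.43):
Base rate for 3382.89.22 is 31%.
Origin Naron qualifies under the Pelune–Naron agreement and 3382.89.22 is covered: preferential rate 23% applies instead.
Duty = $601,184.43 × 23% = $138,272.42.
Total = $0.00 + $138,272.42 = $138,272.42.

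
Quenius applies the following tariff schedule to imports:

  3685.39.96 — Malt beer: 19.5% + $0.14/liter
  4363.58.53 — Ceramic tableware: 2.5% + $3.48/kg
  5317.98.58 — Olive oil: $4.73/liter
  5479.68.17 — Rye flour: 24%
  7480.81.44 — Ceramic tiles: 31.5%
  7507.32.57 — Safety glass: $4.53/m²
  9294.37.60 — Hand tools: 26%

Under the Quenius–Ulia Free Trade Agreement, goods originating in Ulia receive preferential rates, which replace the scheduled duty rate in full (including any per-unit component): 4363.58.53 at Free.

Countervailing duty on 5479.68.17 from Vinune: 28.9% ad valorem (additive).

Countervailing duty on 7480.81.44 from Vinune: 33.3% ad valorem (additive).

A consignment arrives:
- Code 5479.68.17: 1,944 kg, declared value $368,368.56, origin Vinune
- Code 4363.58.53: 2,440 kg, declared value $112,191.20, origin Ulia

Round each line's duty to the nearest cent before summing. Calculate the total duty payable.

$194,866.97

Line 1 (5479.68.17, Vinune, 1,944 kg, $368,368.56):
Base rate for 5479.68.17 is 24%.
Additional duty on 5479.68.17 from Vinune: +28.9%. Applied ad valorem rate: 24% + 28.9% = 52.9%.
Duty = $368,368.56 × 52.9% = $194,866.97.
Line 2 (4363.58.53, Ulia, 2,440 kg, $112,191.20):
Base rate for 4363.58.53 is 2.5% + $3.48/kg.
Origin Ulia qualifies under the Quenius–Ulia agreement and 4363.58.53 is covered: preferential rate Free applies instead.
Duty = $112,191.20 × 0% = $0.00.
Total = $194,866.97 + $0.00 = $194,866.97.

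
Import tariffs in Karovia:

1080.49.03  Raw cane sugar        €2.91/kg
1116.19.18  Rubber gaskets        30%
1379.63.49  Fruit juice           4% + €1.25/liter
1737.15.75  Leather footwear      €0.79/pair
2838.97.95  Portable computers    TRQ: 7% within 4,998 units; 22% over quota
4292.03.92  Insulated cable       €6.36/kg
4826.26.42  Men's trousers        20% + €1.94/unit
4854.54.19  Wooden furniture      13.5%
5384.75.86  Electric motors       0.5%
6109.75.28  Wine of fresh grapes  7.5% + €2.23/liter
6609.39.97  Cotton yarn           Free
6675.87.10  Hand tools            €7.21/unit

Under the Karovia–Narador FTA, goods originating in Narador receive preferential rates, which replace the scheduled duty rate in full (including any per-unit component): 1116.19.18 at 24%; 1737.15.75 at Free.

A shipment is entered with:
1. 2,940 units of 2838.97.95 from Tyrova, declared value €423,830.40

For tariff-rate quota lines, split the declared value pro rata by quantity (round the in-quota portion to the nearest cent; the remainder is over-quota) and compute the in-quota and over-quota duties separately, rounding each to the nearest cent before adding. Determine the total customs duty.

€29,668.13

Line 1 (2838.97.95, Tyrova, 2,940 units, €423,830.40):
Code 2838.97.95 is under a tariff-rate quota (threshold 4,998 units). Quantity 2,940 units is within the quota, so the in-quota rate 7% applies to the full value.
Duty = €423,830.40 × 7% = €29,668.13.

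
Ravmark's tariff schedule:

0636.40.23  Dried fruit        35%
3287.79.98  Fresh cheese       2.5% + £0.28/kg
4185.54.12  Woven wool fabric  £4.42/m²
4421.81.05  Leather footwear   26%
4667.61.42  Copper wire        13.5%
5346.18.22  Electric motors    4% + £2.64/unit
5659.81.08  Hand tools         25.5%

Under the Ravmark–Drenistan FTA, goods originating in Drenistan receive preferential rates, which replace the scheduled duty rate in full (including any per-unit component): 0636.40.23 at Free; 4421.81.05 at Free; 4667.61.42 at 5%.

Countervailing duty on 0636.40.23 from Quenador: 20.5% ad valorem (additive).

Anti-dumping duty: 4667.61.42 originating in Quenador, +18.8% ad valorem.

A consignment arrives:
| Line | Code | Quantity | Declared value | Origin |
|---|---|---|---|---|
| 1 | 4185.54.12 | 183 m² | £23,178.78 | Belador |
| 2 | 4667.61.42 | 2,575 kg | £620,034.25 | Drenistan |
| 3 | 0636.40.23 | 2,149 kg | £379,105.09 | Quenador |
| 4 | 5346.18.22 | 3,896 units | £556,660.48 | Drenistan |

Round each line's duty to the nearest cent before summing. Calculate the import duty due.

Line 1 (4185.54.12, Belador, 183 m², £23,178.78):
Base rate for 4185.54.12 is £4.42/m².
Duty = 183 × £4.42 = £808.86.
Line 2 (4667.61.42, Drenistan, 2,575 kg, £620,034.25):
Base rate for 4667.61.42 is 13.5%.
Origin Drenistan qualifies under the Ravmark–Drenistan agreement and 4667.61.42 is covered: preferential rate 5% applies instead.
The additional-duty order on 4667.61.42 targets Quenador, not Drenistan; it does not apply.
Duty = £620,034.25 × 5% = £31,001.71.
Line 3 (0636.40.23, Quenador, 2,149 kg, £379,105.09):
Base rate for 0636.40.23 is 35%.
0636.40.23 has an FTA preferential rate, but origin Quenador is not Drenistan; base rate stands.
Additional duty on 0636.40.23 from Quenador: +20.5%. Applied ad valorem rate: 35% + 20.5% = 55.5%.
Duty = £379,105.09 × 55.5% = £210,403.32.
Line 4 (5346.18.22, Drenistan, 3,896 units, £556,660.48):
Base rate for 5346.18.22 is 4% + £2.64/unit.
Origin Drenistan is the FTA partner but 5346.18.22 is not on the preference list; base rate stands.
Duty = £556,660.48 × 4% + 3,896 × £2.64 = £32,551.86.
Total = £808.86 + £31,001.71 + £210,403.32 + £32,551.86 = £274,765.75.

£274,765.75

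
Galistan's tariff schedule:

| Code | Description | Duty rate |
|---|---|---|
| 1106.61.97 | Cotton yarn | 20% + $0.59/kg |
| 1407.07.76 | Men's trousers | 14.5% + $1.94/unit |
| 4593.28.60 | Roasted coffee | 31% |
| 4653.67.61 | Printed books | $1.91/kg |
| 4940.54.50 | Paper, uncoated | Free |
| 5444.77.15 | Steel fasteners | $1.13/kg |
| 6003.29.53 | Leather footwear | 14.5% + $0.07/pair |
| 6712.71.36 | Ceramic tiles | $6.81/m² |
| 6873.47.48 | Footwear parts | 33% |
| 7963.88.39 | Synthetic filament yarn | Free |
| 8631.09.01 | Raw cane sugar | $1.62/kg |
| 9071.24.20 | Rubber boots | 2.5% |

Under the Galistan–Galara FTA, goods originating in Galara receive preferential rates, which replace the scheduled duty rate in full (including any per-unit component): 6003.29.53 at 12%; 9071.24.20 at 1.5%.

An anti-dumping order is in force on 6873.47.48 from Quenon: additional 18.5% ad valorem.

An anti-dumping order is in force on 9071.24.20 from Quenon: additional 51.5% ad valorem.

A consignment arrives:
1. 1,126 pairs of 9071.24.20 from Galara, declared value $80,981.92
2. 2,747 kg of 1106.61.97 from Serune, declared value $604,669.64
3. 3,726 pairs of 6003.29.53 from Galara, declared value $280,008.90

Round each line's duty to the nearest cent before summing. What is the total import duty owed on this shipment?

Line 1 (9071.24.20, Galara, 1,126 pairs, $80,981.92):
Base rate for 9071.24.20 is 2.5%.
Origin Galara qualifies under the Galistan–Galara agreement and 9071.24.20 is covered: preferential rate 1.5% applies instead.
The additional-duty order on 9071.24.20 targets Quenon, not Galara; it does not apply.
Duty = $80,981.92 × 1.5% = $1,214.73.
Line 2 (1106.61.97, Serune, 2,747 kg, $604,669.64):
Base rate for 1106.61.97 is 20% + $0.59/kg.
Duty = $604,669.64 × 20% + 2,747 × $0.59 = $122,554.66.
Line 3 (6003.29.53, Galara, 3,726 pairs, $280,008.90):
Base rate for 6003.29.53 is 14.5% + $0.07/pair.
Origin Galara qualifies under the Galistan–Galara agreement and 6003.29.53 is covered: preferential rate 12% applies instead.
Duty = $280,008.90 × 12% = $33,601.07.
Total = $1,214.73 + $122,554.66 + $33,601.07 = $157,370.46.

$157,370.46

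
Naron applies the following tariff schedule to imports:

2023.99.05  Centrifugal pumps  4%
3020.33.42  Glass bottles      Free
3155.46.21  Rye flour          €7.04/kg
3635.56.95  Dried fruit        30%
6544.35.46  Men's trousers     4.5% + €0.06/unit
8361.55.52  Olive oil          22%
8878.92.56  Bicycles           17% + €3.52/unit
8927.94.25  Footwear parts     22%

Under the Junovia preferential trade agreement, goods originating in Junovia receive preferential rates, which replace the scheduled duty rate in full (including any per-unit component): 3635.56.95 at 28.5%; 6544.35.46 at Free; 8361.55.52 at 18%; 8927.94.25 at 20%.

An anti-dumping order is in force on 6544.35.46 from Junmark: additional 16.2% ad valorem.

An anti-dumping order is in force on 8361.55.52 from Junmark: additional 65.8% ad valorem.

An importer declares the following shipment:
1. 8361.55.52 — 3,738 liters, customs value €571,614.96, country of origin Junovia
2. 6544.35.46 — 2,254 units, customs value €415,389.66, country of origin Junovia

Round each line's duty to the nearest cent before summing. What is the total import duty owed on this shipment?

Line 1 (8361.55.52, Junovia, 3,738 liters, €571,614.96):
Base rate for 8361.55.52 is 22%.
Origin Junovia qualifies under the Naron–Junovia agreement and 8361.55.52 is covered: preferential rate 18% applies instead.
The additional-duty order on 8361.55.52 targets Junmark, not Junovia; it does not apply.
Duty = €571,614.96 × 18% = €102,890.69.
Line 2 (6544.35.46, Junovia, 2,254 units, €415,389.66):
Base rate for 6544.35.46 is 4.5% + €0.06/unit.
Origin Junovia qualifies under the Naron–Junovia agreement and 6544.35.46 is covered: preferential rate Free applies instead.
The additional-duty order on 6544.35.46 targets Junmark, not Junovia; it does not apply.
Duty = €415,389.66 × 0% = €0.00.
Total = €102,890.69 + €0.00 = €102,890.69.

€102,890.69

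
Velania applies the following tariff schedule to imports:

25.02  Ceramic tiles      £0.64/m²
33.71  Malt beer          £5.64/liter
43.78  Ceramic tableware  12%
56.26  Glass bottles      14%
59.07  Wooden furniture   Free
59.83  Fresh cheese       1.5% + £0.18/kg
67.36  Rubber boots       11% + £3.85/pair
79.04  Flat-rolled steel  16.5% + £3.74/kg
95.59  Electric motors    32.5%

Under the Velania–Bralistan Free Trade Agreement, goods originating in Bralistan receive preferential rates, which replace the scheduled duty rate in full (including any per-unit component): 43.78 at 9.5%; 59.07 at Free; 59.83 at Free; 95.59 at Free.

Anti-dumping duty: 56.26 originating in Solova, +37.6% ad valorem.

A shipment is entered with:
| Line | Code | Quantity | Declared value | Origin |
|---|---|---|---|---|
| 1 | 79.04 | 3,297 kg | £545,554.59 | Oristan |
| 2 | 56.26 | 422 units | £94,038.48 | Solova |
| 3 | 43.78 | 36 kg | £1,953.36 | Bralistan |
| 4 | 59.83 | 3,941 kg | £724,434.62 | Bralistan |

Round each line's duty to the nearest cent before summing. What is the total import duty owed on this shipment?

Line 1 (79.04, Oristan, 3,297 kg, £545,554.59):
Base rate for 79.04 is 16.5% + £3.74/kg.
Duty = £545,554.59 × 16.5% + 3,297 × £3.74 = £102,347.29.
Line 2 (56.26, Solova, 422 units, £94,038.48):
Base rate for 56.26 is 14%.
Additional duty on 56.26 from Solova: +37.6%. Applied ad valorem rate: 14% + 37.6% = 51.6%.
Duty = £94,038.48 × 51.6% = £48,523.86.
Line 3 (43.78, Bralistan, 36 kg, £1,953.36):
Base rate for 43.78 is 12%.
Origin Bralistan qualifies under the Velania–Bralistan agreement and 43.78 is covered: preferential rate 9.5% applies instead.
Duty = £1,953.36 × 9.5% = £185.57.
Line 4 (59.83, Bralistan, 3,941 kg, £724,434.62):
Base rate for 59.83 is 1.5% + £0.18/kg.
Origin Bralistan qualifies under the Velania–Bralistan agreement and 59.83 is covered: preferential rate Free applies instead.
Duty = £724,434.62 × 0% = £0.00.
Total = £102,347.29 + £48,523.86 + £185.57 + £0.00 = £151,056.72.

£151,056.72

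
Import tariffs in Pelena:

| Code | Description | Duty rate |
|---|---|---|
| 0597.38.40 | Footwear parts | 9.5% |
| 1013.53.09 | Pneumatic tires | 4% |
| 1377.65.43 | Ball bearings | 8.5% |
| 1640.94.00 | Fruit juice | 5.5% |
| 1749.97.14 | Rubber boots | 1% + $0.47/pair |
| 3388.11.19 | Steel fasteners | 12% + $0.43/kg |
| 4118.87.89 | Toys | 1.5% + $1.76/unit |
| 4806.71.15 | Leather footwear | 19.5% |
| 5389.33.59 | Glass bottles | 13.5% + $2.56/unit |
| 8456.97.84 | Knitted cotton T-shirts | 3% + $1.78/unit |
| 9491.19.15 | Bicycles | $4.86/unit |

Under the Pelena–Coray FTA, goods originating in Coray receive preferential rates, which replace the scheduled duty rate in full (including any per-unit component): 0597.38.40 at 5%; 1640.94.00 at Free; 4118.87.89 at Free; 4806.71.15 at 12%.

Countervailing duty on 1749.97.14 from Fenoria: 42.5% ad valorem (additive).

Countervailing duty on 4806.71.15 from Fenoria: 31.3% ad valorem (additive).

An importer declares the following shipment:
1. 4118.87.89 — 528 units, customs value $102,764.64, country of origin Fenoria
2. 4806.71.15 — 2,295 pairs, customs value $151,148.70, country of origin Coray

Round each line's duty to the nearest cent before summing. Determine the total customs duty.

$20,608.59

Line 1 (4118.87.89, Fenoria, 528 units, $102,764.64):
Base rate for 4118.87.89 is 1.5% + $1.76/unit.
4118.87.89 has an FTA preferential rate, but origin Fenoria is not Coray; base rate stands.
Duty = $102,764.64 × 1.5% + 528 × $1.76 = $2,470.75.
Line 2 (4806.71.15, Coray, 2,295 pairs, $151,148.70):
Base rate for 4806.71.15 is 19.5%.
Origin Coray qualifies under the Pelena–Coray agreement and 4806.71.15 is covered: preferential rate 12% applies instead.
The additional-duty order on 4806.71.15 targets Fenoria, not Coray; it does not apply.
Duty = $151,148.70 × 12% = $18,137.84.
Total = $2,470.75 + $18,137.84 = $20,608.59.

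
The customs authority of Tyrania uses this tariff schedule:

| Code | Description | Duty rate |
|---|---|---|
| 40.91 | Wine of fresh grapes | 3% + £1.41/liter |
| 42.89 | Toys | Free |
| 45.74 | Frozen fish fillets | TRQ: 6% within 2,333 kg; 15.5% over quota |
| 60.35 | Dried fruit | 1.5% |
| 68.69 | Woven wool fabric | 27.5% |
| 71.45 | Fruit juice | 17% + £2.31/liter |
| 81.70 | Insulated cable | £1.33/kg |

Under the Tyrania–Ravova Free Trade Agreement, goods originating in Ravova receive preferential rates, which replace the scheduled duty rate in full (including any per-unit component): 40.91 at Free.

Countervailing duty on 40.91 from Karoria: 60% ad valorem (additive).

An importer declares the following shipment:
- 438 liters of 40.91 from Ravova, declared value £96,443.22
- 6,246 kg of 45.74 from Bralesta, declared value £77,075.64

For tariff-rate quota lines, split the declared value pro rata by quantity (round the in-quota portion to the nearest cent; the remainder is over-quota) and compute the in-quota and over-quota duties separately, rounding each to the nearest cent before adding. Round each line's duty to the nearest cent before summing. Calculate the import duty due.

£9,211.75

Line 1 (40.91, Ravova, 438 liters, £96,443.22):
Base rate for 40.91 is 3% + £1.41/liter.
Origin Ravova qualifies under the Tyrania–Ravova agreement and 40.91 is covered: preferential rate Free applies instead.
The additional-duty order on 40.91 targets Karoria, not Ravova; it does not apply.
Duty = £96,443.22 × 0% = £0.00.
Line 2 (45.74, Bralesta, 6,246 kg, £77,075.64):
Code 45.74 is under a tariff-rate quota (threshold 2,333 kg). In-quota: 2,333 kg at 6%; over-quota: 3,913 kg at 15.5%.
Pro-rata value split: in-quota = £77,075.64 × 2,333/6,246 = £28,789.22; over-quota = £77,075.64 − £28,789.22 = £48,286.42.
In-quota duty = £28,789.22 × 6% = £1,727.35. Over-quota duty = £48,286.42 × 15.5% = £7,484.40.
Line duty = £1,727.35 + £7,484.40 = £9,211.75.
Total = £0.00 + £9,211.75 = £9,211.75.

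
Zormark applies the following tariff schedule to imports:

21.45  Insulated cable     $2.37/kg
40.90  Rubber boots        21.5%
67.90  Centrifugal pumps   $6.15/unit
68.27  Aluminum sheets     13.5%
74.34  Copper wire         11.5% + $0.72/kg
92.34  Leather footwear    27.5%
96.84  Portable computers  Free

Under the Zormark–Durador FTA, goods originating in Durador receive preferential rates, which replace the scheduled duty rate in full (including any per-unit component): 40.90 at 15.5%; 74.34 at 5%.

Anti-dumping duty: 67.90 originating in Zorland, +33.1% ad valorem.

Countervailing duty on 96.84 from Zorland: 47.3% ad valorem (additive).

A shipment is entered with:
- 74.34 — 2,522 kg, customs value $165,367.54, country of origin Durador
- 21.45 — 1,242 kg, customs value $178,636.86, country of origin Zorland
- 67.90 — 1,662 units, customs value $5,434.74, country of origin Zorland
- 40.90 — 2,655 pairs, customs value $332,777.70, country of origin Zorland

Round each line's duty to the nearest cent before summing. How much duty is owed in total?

Line 1 (74.34, Durador, 2,522 kg, $165,367.54):
Base rate for 74.34 is 11.5% + $0.72/kg.
Origin Durador qualifies under the Zormark–Durador agreement and 74.34 is covered: preferential rate 5% applies instead.
Duty = $165,367.54 × 5% = $8,268.38.
Line 2 (21.45, Zorland, 1,242 kg, $178,636.86):
Base rate for 21.45 is $2.37/kg.
Duty = 1,242 × $2.37 = $2,943.54.
Line 3 (67.90, Zorland, 1,662 units, $5,434.74):
Base rate for 67.90 is $6.15/unit.
Additional duty on 67.90 from Zorland: +33.1% ad valorem. Applied ad valorem rate = 33.1%.
Duty = $5,434.74 × 33.1% + 1,662 × $6.15 = $12,020.20.
Line 4 (40.90, Zorland, 2,655 pairs, $332,777.70):
Base rate for 40.90 is 21.5%.
40.90 has an FTA preferential rate, but origin Zorland is not Durador; base rate stands.
Duty = $332,777.70 × 21.5% = $71,547.21.
Total = $8,268.38 + $2,943.54 + $12,020.20 + $71,547.21 = $94,779.33.

$94,779.33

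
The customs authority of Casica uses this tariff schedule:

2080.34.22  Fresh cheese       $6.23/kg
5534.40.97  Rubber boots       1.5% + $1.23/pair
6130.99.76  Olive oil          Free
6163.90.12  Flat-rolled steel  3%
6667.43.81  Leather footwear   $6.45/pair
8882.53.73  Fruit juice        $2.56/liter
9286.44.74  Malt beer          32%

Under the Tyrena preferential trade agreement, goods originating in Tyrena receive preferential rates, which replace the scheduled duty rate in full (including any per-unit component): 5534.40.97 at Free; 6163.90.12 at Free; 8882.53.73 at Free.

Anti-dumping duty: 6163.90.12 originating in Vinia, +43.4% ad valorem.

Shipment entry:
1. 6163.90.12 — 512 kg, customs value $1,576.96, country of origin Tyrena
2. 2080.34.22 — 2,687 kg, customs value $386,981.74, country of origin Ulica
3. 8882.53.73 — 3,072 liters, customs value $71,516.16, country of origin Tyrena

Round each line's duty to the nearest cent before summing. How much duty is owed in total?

$16,740.01

Line 1 (6163.90.12, Tyrena, 512 kg, $1,576.96):
Base rate for 6163.90.12 is 3%.
Origin Tyrena qualifies under the Casica–Tyrena agreement and 6163.90.12 is covered: preferential rate Free applies instead.
The additional-duty order on 6163.90.12 targets Vinia, not Tyrena; it does not apply.
Duty = $1,576.96 × 0% = $0.00.
Line 2 (2080.34.22, Ulica, 2,687 kg, $386,981.74):
Base rate for 2080.34.22 is $6.23/kg.
Duty = 2,687 × $6.23 = $16,740.01.
Line 3 (8882.53.73, Tyrena, 3,072 liters, $71,516.16):
Base rate for 8882.53.73 is $2.56/liter.
Origin Tyrena qualifies under the Casica–Tyrena agreement and 8882.53.73 is covered: preferential rate Free applies instead.
Duty = $71,516.16 × 0% = $0.00.
Total = $0.00 + $16,740.01 + $0.00 = $16,740.01.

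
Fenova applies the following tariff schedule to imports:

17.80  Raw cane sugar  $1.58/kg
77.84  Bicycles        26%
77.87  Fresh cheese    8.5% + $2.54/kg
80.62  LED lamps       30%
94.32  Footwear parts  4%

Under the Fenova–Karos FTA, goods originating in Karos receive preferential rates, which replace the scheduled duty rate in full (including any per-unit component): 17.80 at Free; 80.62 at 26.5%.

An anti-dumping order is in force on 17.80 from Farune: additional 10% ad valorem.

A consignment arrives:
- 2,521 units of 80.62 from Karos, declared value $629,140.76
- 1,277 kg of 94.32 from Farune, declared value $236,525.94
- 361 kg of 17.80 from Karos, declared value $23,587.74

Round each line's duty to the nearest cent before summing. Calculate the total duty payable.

Line 1 (80.62, Karos, 2,521 units, $629,140.76):
Base rate for 80.62 is 30%.
Origin Karos qualifies under the Fenova–Karos agreement and 80.62 is covered: preferential rate 26.5% applies instead.
Duty = $629,140.76 × 26.5% = $166,722.30.
Line 2 (94.32, Farune, 1,277 kg, $236,525.94):
Base rate for 94.32 is 4%.
Duty = $236,525.94 × 4% = $9,461.04.
Line 3 (17.80, Karos, 361 kg, $23,587.74):
Base rate for 17.80 is $1.58/kg.
Origin Karos qualifies under the Fenova–Karos agreement and 17.80 is covered: preferential rate Free applies instead.
The additional-duty order on 17.80 targets Farune, not Karos; it does not apply.
Duty = $23,587.74 × 0% = $0.00.
Total = $166,722.30 + $9,461.04 + $0.00 = $176,183.34.

$176,183.34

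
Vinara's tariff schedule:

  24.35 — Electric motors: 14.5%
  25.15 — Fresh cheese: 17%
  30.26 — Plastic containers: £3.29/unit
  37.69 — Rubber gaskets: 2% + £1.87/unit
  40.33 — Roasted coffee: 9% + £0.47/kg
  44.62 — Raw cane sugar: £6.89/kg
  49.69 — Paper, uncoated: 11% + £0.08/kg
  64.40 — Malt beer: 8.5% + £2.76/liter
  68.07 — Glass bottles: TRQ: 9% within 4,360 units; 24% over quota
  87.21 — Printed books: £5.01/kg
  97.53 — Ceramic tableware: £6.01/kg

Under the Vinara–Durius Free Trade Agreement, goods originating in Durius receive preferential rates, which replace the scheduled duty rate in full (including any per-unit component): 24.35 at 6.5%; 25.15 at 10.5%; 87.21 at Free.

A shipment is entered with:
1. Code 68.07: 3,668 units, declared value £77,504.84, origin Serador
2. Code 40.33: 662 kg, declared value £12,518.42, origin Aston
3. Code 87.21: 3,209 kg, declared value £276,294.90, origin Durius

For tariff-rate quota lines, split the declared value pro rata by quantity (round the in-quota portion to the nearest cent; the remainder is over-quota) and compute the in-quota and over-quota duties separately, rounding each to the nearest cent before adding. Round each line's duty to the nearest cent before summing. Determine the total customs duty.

£8,413.24

Line 1 (68.07, Serador, 3,668 units, £77,504.84):
Code 68.07 is under a tariff-rate quota (threshold 4,360 units). Quantity 3,668 units is within the quota, so the in-quota rate 9% applies to the full value.
Duty = £77,504.84 × 9% = £6,975.44.
Line 2 (40.33, Aston, 662 kg, £12,518.42):
Base rate for 40.33 is 9% + £0.47/kg.
Duty = £12,518.42 × 9% + 662 × £0.47 = £1,437.80.
Line 3 (87.21, Durius, 3,209 kg, £276,294.90):
Base rate for 87.21 is £5.01/kg.
Origin Durius qualifies under the Vinara–Durius agreement and 87.21 is covered: preferential rate Free applies instead.
Duty = £276,294.90 × 0% = £0.00.
Total = £6,975.44 + £1,437.80 + £0.00 = £8,413.24.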